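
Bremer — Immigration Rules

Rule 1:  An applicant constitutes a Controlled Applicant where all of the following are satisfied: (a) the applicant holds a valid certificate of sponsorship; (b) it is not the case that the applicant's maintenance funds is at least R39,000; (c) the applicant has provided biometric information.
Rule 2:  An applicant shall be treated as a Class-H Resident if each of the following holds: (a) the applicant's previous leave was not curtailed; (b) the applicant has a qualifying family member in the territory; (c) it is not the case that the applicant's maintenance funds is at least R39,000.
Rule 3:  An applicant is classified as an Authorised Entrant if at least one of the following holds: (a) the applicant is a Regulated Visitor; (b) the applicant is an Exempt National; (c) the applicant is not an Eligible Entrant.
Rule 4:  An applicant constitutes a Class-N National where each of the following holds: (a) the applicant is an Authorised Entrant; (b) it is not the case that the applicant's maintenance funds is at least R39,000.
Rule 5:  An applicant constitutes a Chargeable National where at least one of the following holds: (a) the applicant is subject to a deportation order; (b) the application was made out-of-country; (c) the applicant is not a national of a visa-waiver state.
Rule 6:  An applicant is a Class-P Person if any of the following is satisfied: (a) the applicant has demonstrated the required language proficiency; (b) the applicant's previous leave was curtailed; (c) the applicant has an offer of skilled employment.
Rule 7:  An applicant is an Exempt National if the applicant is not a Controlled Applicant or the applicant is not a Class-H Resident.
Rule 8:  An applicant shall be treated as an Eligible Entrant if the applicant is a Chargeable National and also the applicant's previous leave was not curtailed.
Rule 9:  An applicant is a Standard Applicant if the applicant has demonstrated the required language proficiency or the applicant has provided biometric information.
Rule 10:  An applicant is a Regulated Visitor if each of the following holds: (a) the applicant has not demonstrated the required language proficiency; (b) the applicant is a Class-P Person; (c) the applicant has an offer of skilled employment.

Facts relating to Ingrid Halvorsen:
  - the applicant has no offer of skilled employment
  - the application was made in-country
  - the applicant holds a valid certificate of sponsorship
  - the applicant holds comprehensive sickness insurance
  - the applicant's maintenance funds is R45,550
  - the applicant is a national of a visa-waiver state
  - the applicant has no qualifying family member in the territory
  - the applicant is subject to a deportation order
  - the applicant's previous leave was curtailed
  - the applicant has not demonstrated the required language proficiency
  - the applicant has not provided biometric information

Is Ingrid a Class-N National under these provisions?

No

Under rule 6: the applicant has demonstrated the required language proficiency? no; or the applicant's previous leave was curtailed? yes; or the applicant has an offer of skilled employment? no. So the applicant is a Class-P Person.
Under rule 10: the applicant has not demonstrated the required language proficiency? yes; and Class-P Person (rule 6)? yes; and the applicant has an offer of skilled employment? no. So the applicant is not a Regulated Visitor.
Under rule 1: the applicant holds a valid certificate of sponsorship? yes; and applicant's maintenance funds: R45,550 ≥ R39,000? yes, so negated condition no; and the applicant has provided biometric information? no. So the applicant is not a Controlled Applicant.
Under rule 2: the applicant's previous leave was not curtailed? no; and the applicant has a qualifying family member in the territory? no; and applicant's maintenance funds: R45,550 ≥ R39,000? yes, so negated condition no. So the applicant is not a Class-H Resident.
Under rule 7: not a Controlled Applicant (rule 1)? yes; or not a Class-H Resident (rule 2)? yes. So the applicant is an Exempt National.
Under rule 5: the applicant is subject to a deportation order? yes; or the application was made out-of-country? no; or the applicant is not a national of a visa-waiver state? no. So the applicant is a Chargeable National.
Under rule 8: Chargeable National (rule 5)? yes; and the applicant's previous leave was not curtailed? no. So the applicant is not an Eligible Entrant.
Under rule 3: Regulated Visitor (rule 10)? no; or Exempt National (rule 7)? yes; or not an Eligible Entrant (rule 8)? yes. So the applicant is an Authorised Entrant.
Under rule 4: Authorised Entrant (rule 3)? yes; and applicant's maintenance funds: R45,550 ≥ R39,000? yes, so negated condition no. So the applicant is not a Class-N National.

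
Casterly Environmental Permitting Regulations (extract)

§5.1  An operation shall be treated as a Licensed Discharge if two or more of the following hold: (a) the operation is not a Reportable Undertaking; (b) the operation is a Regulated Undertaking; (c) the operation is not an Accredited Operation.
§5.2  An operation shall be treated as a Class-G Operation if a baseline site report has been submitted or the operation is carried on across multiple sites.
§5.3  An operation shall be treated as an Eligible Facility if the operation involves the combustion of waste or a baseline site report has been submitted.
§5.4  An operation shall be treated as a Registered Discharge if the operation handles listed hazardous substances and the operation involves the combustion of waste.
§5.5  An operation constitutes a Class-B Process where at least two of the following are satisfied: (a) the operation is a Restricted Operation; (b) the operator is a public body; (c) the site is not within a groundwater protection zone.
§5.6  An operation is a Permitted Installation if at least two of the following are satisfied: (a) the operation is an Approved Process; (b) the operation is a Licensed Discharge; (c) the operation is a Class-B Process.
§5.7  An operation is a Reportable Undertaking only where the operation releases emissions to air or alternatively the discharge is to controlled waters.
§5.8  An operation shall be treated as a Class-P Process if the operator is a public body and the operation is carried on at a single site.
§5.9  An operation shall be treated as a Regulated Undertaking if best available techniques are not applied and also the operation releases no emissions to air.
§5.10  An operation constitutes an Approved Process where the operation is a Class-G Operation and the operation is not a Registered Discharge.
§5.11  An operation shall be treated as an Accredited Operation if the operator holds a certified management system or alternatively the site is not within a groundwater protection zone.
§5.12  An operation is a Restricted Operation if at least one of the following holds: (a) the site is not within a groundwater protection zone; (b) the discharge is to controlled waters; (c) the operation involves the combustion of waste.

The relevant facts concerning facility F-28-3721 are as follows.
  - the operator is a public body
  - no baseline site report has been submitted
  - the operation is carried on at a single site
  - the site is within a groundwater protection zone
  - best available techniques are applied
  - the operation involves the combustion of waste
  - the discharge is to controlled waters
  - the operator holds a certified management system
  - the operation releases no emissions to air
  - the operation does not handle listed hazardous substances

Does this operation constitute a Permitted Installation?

No

§5.2 — Class-G Operation: [a baseline site report has been submitted? no] OR [the operation is carried on across multiple sites? no] → not satisfied.
§5.4 — Registered Discharge: [the operation handles listed hazardous substances? no] AND [the operation involves the combustion of waste? yes] → not satisfied.
§5.10 — Approved Process: [Class-G Operation (§5.2)? no] AND [not a Registered Discharge (§5.4)? yes] → not satisfied.
§5.7 — Reportable Undertaking: [the operation releases emissions to air? no] OR [the discharge is to controlled waters? yes] → satisfied.
§5.9 — Regulated Undertaking: [best available techniques are not applied? no] AND [the operation releases no emissions to air? yes] → not satisfied.
§5.11 — Accredited Operation: [the operator holds a certified management system? yes] OR [the site is not within a groundwater protection zone? no] → satisfied.
§5.1 — Licensed Discharge: not a Reportable Undertaking (§5.7)? no; Regulated Undertaking (§5.9)? no; not an Accredited Operation (§5.11)? no — 0 of 3 hold (need ≥2) → not satisfied.
§5.12 — Restricted Operation: [the site is not within a groundwater protection zone? no] OR [the discharge is to controlled waters? yes] OR [the operation involves the combustion of waste? yes] → satisfied.
§5.5 — Class-B Process: Restricted Operation (§5.12)? yes; the operator is a public body? yes; the site is not within a groundwater protection zone? no — 2 of 3 hold (need ≥2) → satisfied.
§5.6 — Permitted Installation: Approved Process (§5.10)? no; Licensed Discharge (§5.1)? no; Class-B Process (§5.5)? yes — 1 of 3 hold (need ≥2) → not satisfied.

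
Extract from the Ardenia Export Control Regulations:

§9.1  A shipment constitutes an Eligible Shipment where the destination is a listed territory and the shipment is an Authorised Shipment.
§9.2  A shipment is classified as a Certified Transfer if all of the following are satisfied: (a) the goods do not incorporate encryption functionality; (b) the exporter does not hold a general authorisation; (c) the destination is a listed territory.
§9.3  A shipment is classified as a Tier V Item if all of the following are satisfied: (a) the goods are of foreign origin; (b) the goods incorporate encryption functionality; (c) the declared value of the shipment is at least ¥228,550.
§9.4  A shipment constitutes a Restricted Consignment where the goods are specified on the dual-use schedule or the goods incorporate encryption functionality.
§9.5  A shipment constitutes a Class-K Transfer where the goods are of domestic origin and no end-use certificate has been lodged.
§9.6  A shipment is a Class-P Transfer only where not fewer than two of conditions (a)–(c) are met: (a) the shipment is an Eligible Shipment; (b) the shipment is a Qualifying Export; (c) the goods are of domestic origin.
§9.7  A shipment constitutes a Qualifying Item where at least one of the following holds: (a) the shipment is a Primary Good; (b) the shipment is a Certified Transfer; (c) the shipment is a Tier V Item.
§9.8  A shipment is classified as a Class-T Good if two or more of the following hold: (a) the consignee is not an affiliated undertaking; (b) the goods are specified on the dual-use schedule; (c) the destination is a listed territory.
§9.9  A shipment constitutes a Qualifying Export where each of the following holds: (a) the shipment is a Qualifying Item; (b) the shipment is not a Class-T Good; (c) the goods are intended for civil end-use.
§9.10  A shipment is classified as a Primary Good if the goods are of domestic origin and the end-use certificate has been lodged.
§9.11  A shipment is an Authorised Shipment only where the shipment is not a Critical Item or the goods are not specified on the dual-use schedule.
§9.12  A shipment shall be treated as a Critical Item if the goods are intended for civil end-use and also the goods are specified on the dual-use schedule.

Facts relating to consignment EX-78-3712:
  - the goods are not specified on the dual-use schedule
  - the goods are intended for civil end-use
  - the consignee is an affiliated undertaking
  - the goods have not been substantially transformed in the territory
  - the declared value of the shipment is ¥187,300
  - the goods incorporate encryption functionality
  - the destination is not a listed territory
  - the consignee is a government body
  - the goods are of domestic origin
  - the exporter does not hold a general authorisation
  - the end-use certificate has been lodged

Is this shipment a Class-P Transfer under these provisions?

Yes

Under §9.12: the goods are intended for civil end-use? yes; and the goods are specified on the dual-use schedule? no. So the shipment is not a Critical Item.
Under §9.11: not a Critical Item (§9.12)? yes; or the goods are not specified on the dual-use schedule? yes. So the shipment is an Authorised Shipment.
Under §9.1: the destination is a listed territory? no; and Authorised Shipment (§9.11)? yes. So the shipment is not an Eligible Shipment.
Under §9.10: the goods are of domestic origin? yes; and the end-use certificate has been lodged? yes. So the shipment is a Primary Good.
Under §9.2: the goods do not incorporate encryption functionality? no; and the exporter does not hold a general authorisation? yes; and the destination is a listed territory? no. So the shipment is not a Certified Transfer.
Under §9.3: the goods are of foreign origin? no; and the goods incorporate encryption functionality? yes; and declared value of the shipment: ¥187,300 ≥ ¥228,550? no. So the shipment is not a Tier V Item.
Under §9.7: Primary Good (§9.10)? yes; or Certified Transfer (§9.2)? no; or Tier V Item (§9.3)? no. So the shipment is a Qualifying Item.
Under §9.8: the consignee is not an affiliated undertaking? no; the goods are specified on the dual-use schedule? no; the destination is a listed territory? no — 0 of 3 hold (need ≥2) → not satisfied.
Under §9.9: Qualifying Item (§9.7)? yes; and not a Class-T Good (§9.8)? yes; and the goods are intended for civil end-use? yes. So the shipment is a Qualifying Export.
Under §9.6: Eligible Shipment (§9.1)? no; Qualifying Export (§9.9)? yes; the goods are of domestic origin? yes — 2 of 3 hold (need ≥2) → satisfied.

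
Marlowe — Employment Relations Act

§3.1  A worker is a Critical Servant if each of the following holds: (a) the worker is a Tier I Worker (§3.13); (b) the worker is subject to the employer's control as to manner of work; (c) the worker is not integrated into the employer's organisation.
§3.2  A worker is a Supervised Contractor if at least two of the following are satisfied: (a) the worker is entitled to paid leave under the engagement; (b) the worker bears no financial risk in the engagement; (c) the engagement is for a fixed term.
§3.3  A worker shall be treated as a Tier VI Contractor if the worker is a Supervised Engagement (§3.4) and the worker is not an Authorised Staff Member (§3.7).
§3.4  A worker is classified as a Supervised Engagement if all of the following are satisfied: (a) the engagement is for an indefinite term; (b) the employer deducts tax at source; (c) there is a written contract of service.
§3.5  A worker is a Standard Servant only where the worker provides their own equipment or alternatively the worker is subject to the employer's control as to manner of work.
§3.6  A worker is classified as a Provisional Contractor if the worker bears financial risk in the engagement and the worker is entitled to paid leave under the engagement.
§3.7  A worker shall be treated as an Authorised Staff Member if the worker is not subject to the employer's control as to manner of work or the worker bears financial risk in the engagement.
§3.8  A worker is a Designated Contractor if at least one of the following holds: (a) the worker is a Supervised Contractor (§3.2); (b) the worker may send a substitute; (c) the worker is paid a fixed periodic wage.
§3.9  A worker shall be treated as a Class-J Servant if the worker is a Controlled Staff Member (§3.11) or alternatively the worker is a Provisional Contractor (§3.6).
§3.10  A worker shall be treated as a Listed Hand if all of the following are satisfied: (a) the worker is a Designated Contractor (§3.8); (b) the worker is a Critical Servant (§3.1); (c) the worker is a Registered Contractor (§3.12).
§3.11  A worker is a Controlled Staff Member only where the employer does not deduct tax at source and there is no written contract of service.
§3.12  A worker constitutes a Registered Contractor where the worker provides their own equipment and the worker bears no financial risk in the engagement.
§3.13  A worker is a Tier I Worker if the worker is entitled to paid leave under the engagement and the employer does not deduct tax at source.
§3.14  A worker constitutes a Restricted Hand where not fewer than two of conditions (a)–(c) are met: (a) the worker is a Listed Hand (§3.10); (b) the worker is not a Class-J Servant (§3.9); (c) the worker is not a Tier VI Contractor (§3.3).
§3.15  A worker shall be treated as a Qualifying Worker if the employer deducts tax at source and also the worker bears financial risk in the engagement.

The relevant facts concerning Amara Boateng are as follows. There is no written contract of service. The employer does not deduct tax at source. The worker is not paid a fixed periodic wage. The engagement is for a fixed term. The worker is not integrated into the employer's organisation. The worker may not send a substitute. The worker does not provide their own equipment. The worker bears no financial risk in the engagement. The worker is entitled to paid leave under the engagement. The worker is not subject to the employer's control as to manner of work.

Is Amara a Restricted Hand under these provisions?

No

§3.2 — Supervised Contractor: the worker is entitled to paid leave under the engagement? yes; the worker bears no financial risk in the engagement? yes; the engagement is for a fixed term? yes — 3 of 3 hold (need ≥2) → satisfied.
§3.8 — Designated Contractor: [Supervised Contractor (§3.2)? yes] OR [the worker may send a substitute? no] OR [the worker is paid a fixed periodic wage? no] → satisfied.
§3.13 — Tier I Worker: [the worker is entitled to paid leave under the engagement? yes] AND [the employer does not deduct tax at source? yes] → satisfied.
§3.1 — Critical Servant: [Tier I Worker (§3.13)? yes] AND [the worker is subject to the employer's control as to manner of work? no] AND [the worker is not integrated into the employer's organisation? yes] → not satisfied.
§3.12 — Registered Contractor: [the worker provides their own equipment? no] AND [the worker bears no financial risk in the engagement? yes] → not satisfied.
§3.10 — Listed Hand: [Designated Contractor (§3.8)? yes] AND [Critical Servant (§3.1)? no] AND [Registered Contractor (§3.12)? no] → not satisfied.
§3.11 — Controlled Staff Member: [the employer does not deduct tax at source? yes] AND [there is no written contract of service? yes] → satisfied.
§3.6 — Provisional Contractor: [the worker bears financial risk in the engagement? no] AND [the worker is entitled to paid leave under the engagement? yes] → not satisfied.
§3.9 — Class-J Servant: [Controlled Staff Member (§3.11)? yes] OR [Provisional Contractor (§3.6)? no] → satisfied.
§3.4 — Supervised Engagement: [the engagement is for an indefinite term? no] AND [the employer deducts tax at source? no] AND [there is a written contract of service? no] → not satisfied.
§3.7 — Authorised Staff Member: [the worker is not subject to the employer's control as to manner of work? yes] OR [the worker bears financial risk in the engagement? no] → satisfied.
§3.3 — Tier VI Contractor: [Supervised Engagement (§3.4)? no] AND [not an Authorised Staff Member (§3.7)? no] → not satisfied.
§3.14 — Restricted Hand: Listed Hand (§3.10)? no; not a Class-J Servant (§3.9)? no; not a Tier VI Contractor (§3.3)? yes — 1 of 3 hold (need ≥2) → not satisfied.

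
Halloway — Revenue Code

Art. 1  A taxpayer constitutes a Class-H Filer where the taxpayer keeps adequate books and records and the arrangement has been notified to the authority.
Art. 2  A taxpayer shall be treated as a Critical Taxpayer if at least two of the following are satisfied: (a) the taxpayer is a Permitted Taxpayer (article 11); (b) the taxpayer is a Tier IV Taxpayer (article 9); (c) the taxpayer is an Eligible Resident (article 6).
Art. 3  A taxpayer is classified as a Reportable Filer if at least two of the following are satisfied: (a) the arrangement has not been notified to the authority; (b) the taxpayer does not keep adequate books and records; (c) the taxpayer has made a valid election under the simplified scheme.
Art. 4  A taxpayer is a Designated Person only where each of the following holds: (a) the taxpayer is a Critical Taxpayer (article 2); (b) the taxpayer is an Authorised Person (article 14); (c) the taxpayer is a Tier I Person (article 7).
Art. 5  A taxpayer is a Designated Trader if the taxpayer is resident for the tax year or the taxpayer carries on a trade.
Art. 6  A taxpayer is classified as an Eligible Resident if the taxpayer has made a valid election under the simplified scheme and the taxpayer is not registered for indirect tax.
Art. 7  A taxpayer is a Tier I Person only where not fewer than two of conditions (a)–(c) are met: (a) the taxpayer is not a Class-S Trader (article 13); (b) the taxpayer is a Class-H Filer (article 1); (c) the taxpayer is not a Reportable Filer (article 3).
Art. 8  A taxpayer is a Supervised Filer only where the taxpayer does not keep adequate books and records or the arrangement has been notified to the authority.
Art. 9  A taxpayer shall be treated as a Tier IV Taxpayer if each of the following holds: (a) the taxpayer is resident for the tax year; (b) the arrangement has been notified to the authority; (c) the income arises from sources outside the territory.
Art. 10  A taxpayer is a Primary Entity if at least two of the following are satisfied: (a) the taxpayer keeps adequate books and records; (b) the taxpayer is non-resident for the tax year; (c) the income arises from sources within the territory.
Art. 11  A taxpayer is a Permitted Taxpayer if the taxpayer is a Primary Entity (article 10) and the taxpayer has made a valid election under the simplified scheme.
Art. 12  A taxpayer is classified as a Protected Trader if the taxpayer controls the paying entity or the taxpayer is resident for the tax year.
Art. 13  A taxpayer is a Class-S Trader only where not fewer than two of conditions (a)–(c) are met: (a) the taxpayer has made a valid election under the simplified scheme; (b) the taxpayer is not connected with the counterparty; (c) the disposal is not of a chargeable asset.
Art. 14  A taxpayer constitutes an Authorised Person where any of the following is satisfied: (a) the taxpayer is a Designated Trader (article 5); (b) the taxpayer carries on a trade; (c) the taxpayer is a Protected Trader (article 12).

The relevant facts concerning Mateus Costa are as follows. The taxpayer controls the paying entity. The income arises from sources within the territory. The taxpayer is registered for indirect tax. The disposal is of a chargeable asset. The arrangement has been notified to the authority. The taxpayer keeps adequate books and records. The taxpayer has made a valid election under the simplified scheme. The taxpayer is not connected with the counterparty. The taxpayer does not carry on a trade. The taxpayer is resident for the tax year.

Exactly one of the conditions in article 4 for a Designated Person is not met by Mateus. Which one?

Critical Taxpayer

Under article 10: the taxpayer keeps adequate books and records? yes; the taxpayer is non-resident for the tax year? no; the income arises from sources within the territory? yes — 2 of 3 hold (need ≥2) → satisfied.
Under article 11: Primary Entity (article 10)? yes; and the taxpayer has made a valid election under the simplified scheme? yes. So the taxpayer is a Permitted Taxpayer.
Under article 9: the taxpayer is resident for the tax year? yes; and the arrangement has been notified to the authority? yes; and the income arises from sources outside the territory? no. So the taxpayer is not a Tier IV Taxpayer.
Under article 6: the taxpayer has made a valid election under the simplified scheme? yes; and the taxpayer is not registered for indirect tax? no. So the taxpayer is not an Eligible Resident.
Under article 2: Permitted Taxpayer (article 11)? yes; Tier IV Taxpayer (article 9)? no; Eligible Resident (article 6)? no — 1 of 3 hold (need ≥2) → not satisfied.
Under article 5: the taxpayer is resident for the tax year? yes; or the taxpayer carries on a trade? no. So the taxpayer is a Designated Trader.
Under article 12: the taxpayer controls the paying entity? yes; or the taxpayer is resident for the tax year? yes. So the taxpayer is a Protected Trader.
Under article 14: Designated Trader (article 5)? yes; or the taxpayer carries on a trade? no; or Protected Trader (article 12)? yes. So the taxpayer is an Authorised Person.
Under article 13: the taxpayer has made a valid election under the simplified scheme? yes; the taxpayer is not connected with the counterparty? yes; the disposal is not of a chargeable asset? no — 2 of 3 hold (need ≥2) → satisfied.
Under article 1: the taxpayer keeps adequate books and records? yes; and the arrangement has been notified to the authority? yes. So the taxpayer is a Class-H Filer.
Under article 3: the arrangement has not been notified to the authority? no; the taxpayer does not keep adequate books and records? no; the taxpayer has made a valid election under the simplified scheme? yes — 1 of 3 hold (need ≥2) → not satisfied.
Under article 7: not a Class-S Trader (article 13)? no; Class-H Filer (article 1)? yes; not a Reportable Filer (article 3)? yes — 2 of 3 hold (need ≥2) → satisfied.
Under article 4: Critical Taxpayer (article 2)? no; and Authorised Person (article 14)? yes; and Tier I Person (article 7)? yes. So the taxpayer is not a Designated Person.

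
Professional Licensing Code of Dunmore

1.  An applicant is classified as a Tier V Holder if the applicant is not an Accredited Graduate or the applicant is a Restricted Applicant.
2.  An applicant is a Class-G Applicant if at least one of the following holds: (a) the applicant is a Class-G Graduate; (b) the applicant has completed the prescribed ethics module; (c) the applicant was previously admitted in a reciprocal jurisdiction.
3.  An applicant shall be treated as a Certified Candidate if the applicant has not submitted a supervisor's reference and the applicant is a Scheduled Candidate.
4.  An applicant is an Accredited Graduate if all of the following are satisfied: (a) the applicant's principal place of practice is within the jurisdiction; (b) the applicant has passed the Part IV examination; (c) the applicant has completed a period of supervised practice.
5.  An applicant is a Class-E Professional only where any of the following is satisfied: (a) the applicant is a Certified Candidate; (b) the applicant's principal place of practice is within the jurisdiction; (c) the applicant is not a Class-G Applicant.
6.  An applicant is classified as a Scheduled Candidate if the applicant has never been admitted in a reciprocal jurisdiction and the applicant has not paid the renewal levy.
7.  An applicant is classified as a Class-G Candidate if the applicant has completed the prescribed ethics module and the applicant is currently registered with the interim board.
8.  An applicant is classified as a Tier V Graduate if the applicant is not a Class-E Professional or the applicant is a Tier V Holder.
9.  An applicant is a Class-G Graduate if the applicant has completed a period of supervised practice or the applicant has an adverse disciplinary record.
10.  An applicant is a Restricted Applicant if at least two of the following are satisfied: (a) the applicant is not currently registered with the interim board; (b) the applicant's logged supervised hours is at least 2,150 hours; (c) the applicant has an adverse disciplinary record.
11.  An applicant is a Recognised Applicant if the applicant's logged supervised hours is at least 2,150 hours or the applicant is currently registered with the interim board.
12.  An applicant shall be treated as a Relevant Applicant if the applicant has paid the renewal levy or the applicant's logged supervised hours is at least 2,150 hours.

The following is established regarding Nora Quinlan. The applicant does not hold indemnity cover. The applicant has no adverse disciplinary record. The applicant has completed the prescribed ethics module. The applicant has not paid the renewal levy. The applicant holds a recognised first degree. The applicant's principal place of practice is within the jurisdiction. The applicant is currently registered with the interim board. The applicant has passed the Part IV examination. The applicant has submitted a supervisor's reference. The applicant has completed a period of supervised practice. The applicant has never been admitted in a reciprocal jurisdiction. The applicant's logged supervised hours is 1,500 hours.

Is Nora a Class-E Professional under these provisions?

Yes

paragraph 6 — Scheduled Candidate: [the applicant has never been admitted in a reciprocal jurisdiction? yes] AND [the applicant has not paid the renewal levy? yes] → satisfied.
paragraph 3 — Certified Candidate: [the applicant has not submitted a supervisor's reference? no] AND [Scheduled Candidate (paragraph 6)? yes] → not satisfied.
paragraph 9 — Class-G Graduate: [the applicant has completed a period of supervised practice? yes] OR [the applicant has an adverse disciplinary record? no] → satisfied.
paragraph 2 — Class-G Applicant: [Class-G Graduate (paragraph 9)? yes] OR [the applicant has completed the prescribed ethics module? yes] OR [the applicant was previously admitted in a reciprocal jurisdiction? no] → satisfied.
paragraph 5 — Class-E Professional: [Certified Candidate (paragraph 3)? no] OR [the applicant's principal place of practice is within the jurisdiction? yes] OR [not a Class-G Applicant (paragraph 2)? no] → satisfied.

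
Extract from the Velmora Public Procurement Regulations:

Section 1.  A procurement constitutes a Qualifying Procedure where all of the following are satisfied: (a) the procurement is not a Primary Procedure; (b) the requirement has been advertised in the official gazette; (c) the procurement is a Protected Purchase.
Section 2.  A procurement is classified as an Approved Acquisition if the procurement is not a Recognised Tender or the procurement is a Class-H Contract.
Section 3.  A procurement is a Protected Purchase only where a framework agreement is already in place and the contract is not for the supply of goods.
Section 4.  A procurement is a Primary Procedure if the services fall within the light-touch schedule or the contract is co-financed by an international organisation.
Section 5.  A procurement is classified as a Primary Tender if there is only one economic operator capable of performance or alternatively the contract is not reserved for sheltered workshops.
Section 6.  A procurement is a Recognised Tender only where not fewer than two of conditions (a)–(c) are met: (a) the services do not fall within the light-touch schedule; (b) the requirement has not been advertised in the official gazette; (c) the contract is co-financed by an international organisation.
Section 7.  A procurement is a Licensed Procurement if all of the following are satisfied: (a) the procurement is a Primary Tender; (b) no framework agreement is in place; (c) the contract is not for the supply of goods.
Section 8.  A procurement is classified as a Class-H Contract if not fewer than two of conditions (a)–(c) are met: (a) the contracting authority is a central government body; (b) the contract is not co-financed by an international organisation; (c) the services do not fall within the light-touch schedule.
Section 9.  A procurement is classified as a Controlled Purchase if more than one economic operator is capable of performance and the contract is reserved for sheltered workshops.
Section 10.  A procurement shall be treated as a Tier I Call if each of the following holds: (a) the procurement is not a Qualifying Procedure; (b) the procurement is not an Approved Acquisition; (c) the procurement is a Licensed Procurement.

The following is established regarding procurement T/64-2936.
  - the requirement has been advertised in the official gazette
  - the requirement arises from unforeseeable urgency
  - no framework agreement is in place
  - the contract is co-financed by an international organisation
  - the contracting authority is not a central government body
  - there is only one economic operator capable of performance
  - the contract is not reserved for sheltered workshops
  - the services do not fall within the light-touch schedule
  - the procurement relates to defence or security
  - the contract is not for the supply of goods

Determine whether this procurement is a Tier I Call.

Yes

section 4 — Primary Procedure: [the services fall within the light-touch schedule? no] OR [the contract is co-financed by an international organisation? yes] → satisfied.
section 3 — Protected Purchase: [a framework agreement is already in place? no] AND [the contract is not for the supply of goods? yes] → not satisfied.
section 1 — Qualifying Procedure: [not a Primary Procedure (section 4)? no] AND [the requirement has been advertised in the official gazette? yes] AND [Protected Purchase (section 3)? no] → not satisfied.
section 6 — Recognised Tender: the services do not fall within the light-touch schedule? yes; the requirement has not been advertised in the official gazette? no; the contract is co-financed by an international organisation? yes — 2 of 3 hold (need ≥2) → satisfied.
section 8 — Class-H Contract: the contracting authority is a central government body? no; the contract is not co-financed by an international organisation? no; the services do not fall within the light-touch schedule? yes — 1 of 3 hold (need ≥2) → not satisfied.
section 2 — Approved Acquisition: [not a Recognised Tender (section 6)? no] OR [Class-H Contract (section 8)? no] → not satisfied.
section 5 — Primary Tender: [there is only one economic operator capable of performance? yes] OR [the contract is not reserved for sheltered workshops? yes] → satisfied.
section 7 — Licensed Procurement: [Primary Tender (section 5)? yes] AND [no framework agreement is in place? yes] AND [the contract is not for the supply of goods? yes] → satisfied.
section 10 — Tier I Call: [not a Qualifying Procedure (section 1)? yes] AND [not an Approved Acquisition (section 2)? yes] AND [Licensed Procurement (section 7)? yes] → satisfied.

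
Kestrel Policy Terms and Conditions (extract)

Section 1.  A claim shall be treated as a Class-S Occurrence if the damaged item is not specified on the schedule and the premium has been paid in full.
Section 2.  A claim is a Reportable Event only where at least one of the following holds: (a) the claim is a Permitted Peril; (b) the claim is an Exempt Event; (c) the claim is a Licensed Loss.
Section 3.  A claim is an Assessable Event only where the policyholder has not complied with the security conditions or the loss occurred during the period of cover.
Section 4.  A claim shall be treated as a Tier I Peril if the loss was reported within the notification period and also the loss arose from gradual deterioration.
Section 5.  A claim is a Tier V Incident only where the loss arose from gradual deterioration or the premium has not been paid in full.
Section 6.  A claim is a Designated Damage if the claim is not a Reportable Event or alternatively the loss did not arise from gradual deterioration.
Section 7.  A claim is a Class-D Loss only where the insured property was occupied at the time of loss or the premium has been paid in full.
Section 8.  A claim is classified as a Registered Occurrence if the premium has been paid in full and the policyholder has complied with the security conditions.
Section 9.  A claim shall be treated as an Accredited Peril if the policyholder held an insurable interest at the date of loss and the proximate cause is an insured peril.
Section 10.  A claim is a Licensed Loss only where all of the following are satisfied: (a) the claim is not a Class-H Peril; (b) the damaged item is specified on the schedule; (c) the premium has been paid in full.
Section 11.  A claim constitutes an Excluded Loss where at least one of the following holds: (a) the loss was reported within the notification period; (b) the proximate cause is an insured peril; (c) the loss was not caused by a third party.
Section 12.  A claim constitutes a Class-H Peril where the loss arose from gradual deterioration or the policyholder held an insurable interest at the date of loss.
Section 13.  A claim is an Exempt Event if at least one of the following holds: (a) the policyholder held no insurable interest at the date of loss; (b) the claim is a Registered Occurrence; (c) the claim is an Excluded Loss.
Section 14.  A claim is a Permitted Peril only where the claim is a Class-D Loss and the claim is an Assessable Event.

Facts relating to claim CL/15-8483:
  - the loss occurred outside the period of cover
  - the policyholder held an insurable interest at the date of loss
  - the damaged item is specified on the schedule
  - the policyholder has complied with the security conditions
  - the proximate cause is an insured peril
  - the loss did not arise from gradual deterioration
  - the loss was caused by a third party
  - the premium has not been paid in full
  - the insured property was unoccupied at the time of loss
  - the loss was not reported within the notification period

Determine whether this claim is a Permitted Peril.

No

section 7 — Class-D Loss: [the insured property was occupied at the time of loss? no] OR [the premium has been paid in full? no] → not satisfied.
section 3 — Assessable Event: [the policyholder has not complied with the security conditions? no] OR [the loss occurred during the period of cover? no] → not satisfied.
section 14 — Permitted Peril: [Class-D Loss (section 7)? no] AND [Assessable Event (section 3)? no] → not satisfied.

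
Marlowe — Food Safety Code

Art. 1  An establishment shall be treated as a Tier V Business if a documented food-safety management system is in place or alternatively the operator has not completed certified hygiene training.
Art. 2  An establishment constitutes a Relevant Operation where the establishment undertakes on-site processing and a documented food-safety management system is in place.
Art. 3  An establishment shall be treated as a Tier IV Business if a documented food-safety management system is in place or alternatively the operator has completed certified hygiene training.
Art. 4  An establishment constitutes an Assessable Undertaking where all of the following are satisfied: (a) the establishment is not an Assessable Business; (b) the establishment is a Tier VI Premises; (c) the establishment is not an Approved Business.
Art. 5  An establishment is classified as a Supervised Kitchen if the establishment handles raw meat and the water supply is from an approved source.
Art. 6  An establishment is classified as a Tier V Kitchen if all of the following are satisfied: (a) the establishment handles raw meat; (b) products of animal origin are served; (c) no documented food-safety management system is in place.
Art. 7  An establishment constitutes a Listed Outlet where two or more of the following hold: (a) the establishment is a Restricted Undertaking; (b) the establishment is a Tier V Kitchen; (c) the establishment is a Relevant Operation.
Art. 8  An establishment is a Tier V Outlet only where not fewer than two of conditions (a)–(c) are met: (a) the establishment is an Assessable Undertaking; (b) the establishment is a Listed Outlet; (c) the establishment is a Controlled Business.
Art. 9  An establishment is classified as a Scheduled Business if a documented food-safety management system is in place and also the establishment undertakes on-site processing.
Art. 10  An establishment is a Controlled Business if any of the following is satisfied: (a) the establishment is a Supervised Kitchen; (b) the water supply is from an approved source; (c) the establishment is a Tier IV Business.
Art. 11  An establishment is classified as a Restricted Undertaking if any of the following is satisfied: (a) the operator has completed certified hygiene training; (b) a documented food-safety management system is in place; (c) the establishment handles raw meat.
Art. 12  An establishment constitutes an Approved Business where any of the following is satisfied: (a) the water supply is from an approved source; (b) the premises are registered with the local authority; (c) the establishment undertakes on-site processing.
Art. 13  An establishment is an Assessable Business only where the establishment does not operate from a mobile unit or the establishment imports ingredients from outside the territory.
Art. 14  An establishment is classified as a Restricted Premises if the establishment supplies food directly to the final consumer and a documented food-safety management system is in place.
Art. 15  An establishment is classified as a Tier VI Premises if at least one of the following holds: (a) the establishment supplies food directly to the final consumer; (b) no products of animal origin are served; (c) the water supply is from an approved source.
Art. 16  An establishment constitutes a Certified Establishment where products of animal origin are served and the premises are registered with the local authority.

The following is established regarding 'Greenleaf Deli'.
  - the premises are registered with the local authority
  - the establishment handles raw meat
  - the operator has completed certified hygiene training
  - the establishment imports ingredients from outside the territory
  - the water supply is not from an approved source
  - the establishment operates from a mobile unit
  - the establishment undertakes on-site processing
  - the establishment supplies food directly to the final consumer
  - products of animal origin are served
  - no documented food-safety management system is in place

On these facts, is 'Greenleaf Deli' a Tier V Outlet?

Yes

article 13 — Assessable Business: [the establishment does not operate from a mobile unit? no] OR [the establishment imports ingredients from outside the territory? yes] → satisfied.
article 15 — Tier VI Premises: [the establishment supplies food directly to the final consumer? yes] OR [no products of animal origin are served? no] OR [the water supply is from an approved source? no] → satisfied.
article 12 — Approved Business: [the water supply is from an approved source? no] OR [the premises are registered with the local authority? yes] OR [the establishment undertakes on-site processing? yes] → satisfied.
article 4 — Assessable Undertaking: [not an Assessable Business (article 13)? no] AND [Tier VI Premises (article 15)? yes] AND [not an Approved Business (article 12)? no] → not satisfied.
article 11 — Restricted Undertaking: [the operator has completed certified hygiene training? yes] OR [a documented food-safety management system is in place? no] OR [the establishment handles raw meat? yes] → satisfied.
article 6 — Tier V Kitchen: [the establishment handles raw meat? yes] AND [products of animal origin are served? yes] AND [no documented food-safety management system is in place? yes] → satisfied.
article 2 — Relevant Operation: [the establishment undertakes on-site processing? yes] AND [a documented food-safety management system is in place? no] → not satisfied.
article 7 — Listed Outlet: Restricted Undertaking (article 11)? yes; Tier V Kitchen (article 6)? yes; Relevant Operation (article 2)? no — 2 of 3 hold (need ≥2) → satisfied.
article 5 — Supervised Kitchen: [the establishment handles raw meat? yes] AND [the water supply is from an approved source? no] → not satisfied.
article 3 — Tier IV Business: [a documented food-safety management system is in place? no] OR [the operator has completed certified hygiene training? yes] → satisfied.
article 10 — Controlled Business: [Supervised Kitchen (article 5)? no] OR [the water supply is from an approved source? no] OR [Tier IV Business (article 3)? yes] → satisfied.
article 8 — Tier V Outlet: Assessable Undertaking (article 4)? no; Listed Outlet (article 7)? yes; Controlled Business (article 10)? yes — 2 of 3 hold (need ≥2) → satisfied.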